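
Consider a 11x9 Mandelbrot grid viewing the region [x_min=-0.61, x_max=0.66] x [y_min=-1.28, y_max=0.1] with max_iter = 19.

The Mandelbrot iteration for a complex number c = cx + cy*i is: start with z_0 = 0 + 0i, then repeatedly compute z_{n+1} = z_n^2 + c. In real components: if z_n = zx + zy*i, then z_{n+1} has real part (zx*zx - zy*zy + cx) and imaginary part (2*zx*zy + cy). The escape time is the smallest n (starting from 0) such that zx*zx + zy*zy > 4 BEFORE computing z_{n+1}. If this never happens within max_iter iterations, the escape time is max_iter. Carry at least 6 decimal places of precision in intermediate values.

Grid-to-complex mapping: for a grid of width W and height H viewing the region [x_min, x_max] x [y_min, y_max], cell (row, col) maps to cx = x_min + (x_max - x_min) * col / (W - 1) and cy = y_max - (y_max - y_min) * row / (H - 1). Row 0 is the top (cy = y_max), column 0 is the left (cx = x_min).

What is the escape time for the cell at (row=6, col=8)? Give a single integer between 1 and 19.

z_0 = 0 + 0i, c = 0.4060 + -0.9350i
Iter 1: z = 0.4060 + -0.9350i, |z|^2 = 1.0391
Iter 2: z = -0.3034 + -1.6942i, |z|^2 = 2.9624
Iter 3: z = -2.3723 + 0.0930i, |z|^2 = 5.6366
Escaped at iteration 3

Answer: 3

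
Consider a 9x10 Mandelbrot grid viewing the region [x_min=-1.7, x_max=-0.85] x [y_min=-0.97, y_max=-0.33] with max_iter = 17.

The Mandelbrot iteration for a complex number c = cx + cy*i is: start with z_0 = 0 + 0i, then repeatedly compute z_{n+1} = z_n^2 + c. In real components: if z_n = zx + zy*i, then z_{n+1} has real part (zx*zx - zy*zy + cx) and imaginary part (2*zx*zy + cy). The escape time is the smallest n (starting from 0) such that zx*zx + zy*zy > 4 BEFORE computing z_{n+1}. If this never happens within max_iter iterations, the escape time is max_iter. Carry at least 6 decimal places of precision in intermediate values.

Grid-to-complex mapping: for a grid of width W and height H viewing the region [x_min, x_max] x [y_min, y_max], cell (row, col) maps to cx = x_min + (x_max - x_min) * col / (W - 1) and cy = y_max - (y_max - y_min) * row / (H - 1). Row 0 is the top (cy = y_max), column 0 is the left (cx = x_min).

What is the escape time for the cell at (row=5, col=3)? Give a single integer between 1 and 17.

z_0 = 0 + 0i, c = -1.3813 + -0.6856i
Iter 1: z = -1.3813 + -0.6856i, |z|^2 = 2.3778
Iter 2: z = 0.0566 + 1.2083i, |z|^2 = 1.4632
Iter 3: z = -2.8380 + -0.5487i, |z|^2 = 8.3554
Escaped at iteration 3

Answer: 3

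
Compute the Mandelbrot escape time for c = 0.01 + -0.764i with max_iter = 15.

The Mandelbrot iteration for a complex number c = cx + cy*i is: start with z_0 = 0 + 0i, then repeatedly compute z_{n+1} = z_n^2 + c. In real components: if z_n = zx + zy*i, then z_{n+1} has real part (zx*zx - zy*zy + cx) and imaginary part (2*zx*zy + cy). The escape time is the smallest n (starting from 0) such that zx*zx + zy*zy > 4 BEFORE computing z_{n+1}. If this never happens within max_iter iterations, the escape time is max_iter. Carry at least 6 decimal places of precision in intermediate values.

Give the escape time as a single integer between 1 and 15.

Answer: 15

Derivation:
z_0 = 0 + 0i, c = 0.0100 + -0.7640i
Iter 1: z = 0.0100 + -0.7640i, |z|^2 = 0.5838
Iter 2: z = -0.5736 + -0.7793i, |z|^2 = 0.9363
Iter 3: z = -0.2683 + 0.1300i, |z|^2 = 0.0889
Iter 4: z = 0.0651 + -0.8337i, |z|^2 = 0.6994
Iter 5: z = -0.6809 + -0.8725i, |z|^2 = 1.2249
Iter 6: z = -0.2877 + 0.4242i, |z|^2 = 0.2627
Iter 7: z = -0.0872 + -1.0080i, |z|^2 = 1.0237
Iter 8: z = -0.9985 + -0.5883i, |z|^2 = 1.3431
Iter 9: z = 0.6609 + 0.4108i, |z|^2 = 0.6056
Iter 10: z = 0.2781 + -0.2210i, |z|^2 = 0.1262
Iter 11: z = 0.0385 + -0.8869i, |z|^2 = 0.7881
Iter 12: z = -0.7751 + -0.8323i, |z|^2 = 1.2935
Iter 13: z = -0.0819 + 0.5263i, |z|^2 = 0.2837
Iter 14: z = -0.2603 + -0.8502i, |z|^2 = 0.7906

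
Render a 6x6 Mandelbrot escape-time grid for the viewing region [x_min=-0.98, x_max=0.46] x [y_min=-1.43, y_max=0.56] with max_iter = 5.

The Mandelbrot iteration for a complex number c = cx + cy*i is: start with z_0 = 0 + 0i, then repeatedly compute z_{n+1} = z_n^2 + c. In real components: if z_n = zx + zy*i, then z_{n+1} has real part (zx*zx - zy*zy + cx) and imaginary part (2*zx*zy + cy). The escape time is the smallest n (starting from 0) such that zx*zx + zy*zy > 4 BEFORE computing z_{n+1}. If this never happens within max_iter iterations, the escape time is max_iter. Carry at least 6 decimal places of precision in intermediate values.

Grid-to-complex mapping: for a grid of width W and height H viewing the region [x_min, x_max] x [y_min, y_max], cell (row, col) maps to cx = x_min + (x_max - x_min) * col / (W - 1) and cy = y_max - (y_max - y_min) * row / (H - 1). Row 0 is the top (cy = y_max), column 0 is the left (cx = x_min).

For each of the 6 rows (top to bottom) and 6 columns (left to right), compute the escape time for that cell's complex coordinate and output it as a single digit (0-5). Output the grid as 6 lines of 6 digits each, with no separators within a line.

Answer: 555555
555555
555555
455555
334542
222222

Derivation:
(row=0, col=0): c = -0.9800 + 0.5600i → escape time 5
(row=0, col=1): c = -0.6920 + 0.5600i → escape time 5
(row=0, col=2): c = -0.4040 + 0.5600i → escape time 5
(row=0, col=3): c = -0.1160 + 0.5600i → escape time 5
(row=0, col=4): c = 0.1720 + 0.5600i → escape time 5
(row=0, col=5): c = 0.4600 + 0.5600i → escape time 5
(row=1, col=0): c = -0.9800 + 0.1620i → escape time 5
(row=1, col=1): c = -0.6920 + 0.1620i → escape time 5
(row=1, col=2): c = -0.4040 + 0.1620i → escape time 5
(row=1, col=3): c = -0.1160 + 0.1620i → escape time 5
(row=1, col=4): c = 0.1720 + 0.1620i → escape time 5
(row=1, col=5): c = 0.4600 + 0.1620i → escape time 5
(row=2, col=0): c = -0.9800 + -0.2360i → escape time 5
(row=2, col=1): c = -0.6920 + -0.2360i → escape time 5
(row=2, col=2): c = -0.4040 + -0.2360i → escape time 5
(row=2, col=3): c = -0.1160 + -0.2360i → escape time 5
(row=2, col=4): c = 0.1720 + -0.2360i → escape time 5
(row=2, col=5): c = 0.4600 + -0.2360i → escape time 5
(row=3, col=0): c = -0.9800 + -0.6340i → escape time 4
(row=3, col=1): c = -0.6920 + -0.6340i → escape time 5
(row=3, col=2): c = -0.4040 + -0.6340i → escape time 5
(row=3, col=3): c = -0.1160 + -0.6340i → escape time 5
(row=3, col=4): c = 0.1720 + -0.6340i → escape time 5
(row=3, col=5): c = 0.4600 + -0.6340i → escape time 5
(row=4, col=0): c = -0.9800 + -1.0320i → escape time 3
(row=4, col=1): c = -0.6920 + -1.0320i → escape time 3
(row=4, col=2): c = -0.4040 + -1.0320i → escape time 4
(row=4, col=3): c = -0.1160 + -1.0320i → escape time 5
(row=4, col=4): c = 0.1720 + -1.0320i → escape time 4
(row=4, col=5): c = 0.4600 + -1.0320i → escape time 2
(row=5, col=0): c = -0.9800 + -1.4300i → escape time 2
(row=5, col=1): c = -0.6920 + -1.4300i → escape time 2
(row=5, col=2): c = -0.4040 + -1.4300i → escape time 2
(row=5, col=3): c = -0.1160 + -1.4300i → escape time 2
(row=5, col=4): c = 0.1720 + -1.4300i → escape time 2
(row=5, col=5): c = 0.4600 + -1.4300i → escape time 2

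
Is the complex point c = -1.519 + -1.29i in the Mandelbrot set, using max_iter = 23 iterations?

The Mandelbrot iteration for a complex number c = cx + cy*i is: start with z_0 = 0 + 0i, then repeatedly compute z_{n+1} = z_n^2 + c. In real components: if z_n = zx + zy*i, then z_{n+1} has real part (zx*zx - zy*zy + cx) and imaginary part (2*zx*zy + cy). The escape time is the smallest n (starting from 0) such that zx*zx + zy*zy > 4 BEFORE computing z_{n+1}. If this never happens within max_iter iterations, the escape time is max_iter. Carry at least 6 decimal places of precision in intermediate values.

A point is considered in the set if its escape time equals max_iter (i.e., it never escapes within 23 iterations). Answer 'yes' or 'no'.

Answer: no

Derivation:
z_0 = 0 + 0i, c = -1.5190 + -1.2900i
Iter 1: z = -1.5190 + -1.2900i, |z|^2 = 3.9715
Iter 2: z = -0.8757 + 2.6290i, |z|^2 = 7.6787
Escaped at iteration 2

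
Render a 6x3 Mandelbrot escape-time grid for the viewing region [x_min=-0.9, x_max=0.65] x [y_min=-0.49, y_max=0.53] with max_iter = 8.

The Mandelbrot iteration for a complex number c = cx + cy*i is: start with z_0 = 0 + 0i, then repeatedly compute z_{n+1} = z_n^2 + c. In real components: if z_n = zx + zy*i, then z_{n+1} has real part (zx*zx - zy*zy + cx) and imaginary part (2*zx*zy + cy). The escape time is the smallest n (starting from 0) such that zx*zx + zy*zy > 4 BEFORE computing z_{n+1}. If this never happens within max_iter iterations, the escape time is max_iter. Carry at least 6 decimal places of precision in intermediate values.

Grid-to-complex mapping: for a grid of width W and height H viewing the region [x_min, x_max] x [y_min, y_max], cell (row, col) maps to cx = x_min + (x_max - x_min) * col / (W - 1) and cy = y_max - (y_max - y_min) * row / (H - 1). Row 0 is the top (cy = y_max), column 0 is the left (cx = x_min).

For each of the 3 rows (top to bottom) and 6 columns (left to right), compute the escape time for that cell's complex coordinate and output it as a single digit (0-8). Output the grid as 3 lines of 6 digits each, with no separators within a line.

Answer: 588883
888884
588883

Derivation:
(row=0, col=0): c = -0.9000 + 0.5300i → escape time 5
(row=0, col=1): c = -0.5900 + 0.5300i → escape time 8
(row=0, col=2): c = -0.2800 + 0.5300i → escape time 8
(row=0, col=3): c = 0.0300 + 0.5300i → escape time 8
(row=0, col=4): c = 0.3400 + 0.5300i → escape time 8
(row=0, col=5): c = 0.6500 + 0.5300i → escape time 3
(row=1, col=0): c = -0.9000 + 0.0200i → escape time 8
(row=1, col=1): c = -0.5900 + 0.0200i → escape time 8
(row=1, col=2): c = -0.2800 + 0.0200i → escape time 8
(row=1, col=3): c = 0.0300 + 0.0200i → escape time 8
(row=1, col=4): c = 0.3400 + 0.0200i → escape time 8
(row=1, col=5): c = 0.6500 + 0.0200i → escape time 4
(row=2, col=0): c = -0.9000 + -0.4900i → escape time 5
(row=2, col=1): c = -0.5900 + -0.4900i → escape time 8
(row=2, col=2): c = -0.2800 + -0.4900i → escape time 8
(row=2, col=3): c = 0.0300 + -0.4900i → escape time 8
(row=2, col=4): c = 0.3400 + -0.4900i → escape time 8
(row=2, col=5): c = 0.6500 + -0.4900i → escape time 3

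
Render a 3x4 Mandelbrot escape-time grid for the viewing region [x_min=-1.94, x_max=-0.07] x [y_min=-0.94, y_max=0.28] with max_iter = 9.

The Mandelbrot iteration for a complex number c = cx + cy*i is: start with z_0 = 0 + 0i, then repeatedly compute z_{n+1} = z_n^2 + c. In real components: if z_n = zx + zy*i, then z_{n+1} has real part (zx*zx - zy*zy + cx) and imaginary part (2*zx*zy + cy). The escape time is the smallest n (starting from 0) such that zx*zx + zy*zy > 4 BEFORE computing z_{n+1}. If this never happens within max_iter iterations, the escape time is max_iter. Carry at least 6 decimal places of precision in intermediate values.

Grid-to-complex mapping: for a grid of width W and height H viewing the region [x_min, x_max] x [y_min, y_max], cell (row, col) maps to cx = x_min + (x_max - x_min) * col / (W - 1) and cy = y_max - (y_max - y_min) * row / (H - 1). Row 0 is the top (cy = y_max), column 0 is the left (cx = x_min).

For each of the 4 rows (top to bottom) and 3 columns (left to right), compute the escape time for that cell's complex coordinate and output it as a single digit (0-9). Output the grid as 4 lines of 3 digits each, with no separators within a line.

Answer: 399
499
159
139

Derivation:
(row=0, col=0): c = -1.9400 + 0.2800i → escape time 3
(row=0, col=1): c = -1.0050 + 0.2800i → escape time 9
(row=0, col=2): c = -0.0700 + 0.2800i → escape time 9
(row=1, col=0): c = -1.9400 + -0.1267i → escape time 4
(row=1, col=1): c = -1.0050 + -0.1267i → escape time 9
(row=1, col=2): c = -0.0700 + -0.1267i → escape time 9
(row=2, col=0): c = -1.9400 + -0.5333i → escape time 1
(row=2, col=1): c = -1.0050 + -0.5333i → escape time 5
(row=2, col=2): c = -0.0700 + -0.5333i → escape time 9
(row=3, col=0): c = -1.9400 + -0.9400i → escape time 1
(row=3, col=1): c = -1.0050 + -0.9400i → escape time 3
(row=3, col=2): c = -0.0700 + -0.9400i → escape time 9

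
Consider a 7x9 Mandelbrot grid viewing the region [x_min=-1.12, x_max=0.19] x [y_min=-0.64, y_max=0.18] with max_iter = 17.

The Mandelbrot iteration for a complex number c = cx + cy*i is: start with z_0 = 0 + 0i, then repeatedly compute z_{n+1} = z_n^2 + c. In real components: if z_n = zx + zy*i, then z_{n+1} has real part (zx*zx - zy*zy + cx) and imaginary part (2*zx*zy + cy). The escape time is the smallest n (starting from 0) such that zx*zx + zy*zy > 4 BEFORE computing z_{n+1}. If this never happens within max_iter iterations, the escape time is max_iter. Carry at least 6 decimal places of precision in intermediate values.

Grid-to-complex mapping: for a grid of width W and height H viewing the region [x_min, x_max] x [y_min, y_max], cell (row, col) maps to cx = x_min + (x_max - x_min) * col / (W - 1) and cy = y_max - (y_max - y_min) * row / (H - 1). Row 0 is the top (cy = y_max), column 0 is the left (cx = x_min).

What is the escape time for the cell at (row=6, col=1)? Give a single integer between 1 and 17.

Answer: 6

Derivation:
z_0 = 0 + 0i, c = -0.9017 + -0.4350i
Iter 1: z = -0.9017 + -0.4350i, |z|^2 = 1.0022
Iter 2: z = -0.2779 + 0.3495i, |z|^2 = 0.1993
Iter 3: z = -0.9466 + -0.6292i, |z|^2 = 1.2919
Iter 4: z = -0.4016 + 0.7562i, |z|^2 = 0.7331
Iter 5: z = -1.3122 + -1.0424i, |z|^2 = 2.8084
Iter 6: z = -0.2664 + 2.3006i, |z|^2 = 5.3636
Escaped at iteration 6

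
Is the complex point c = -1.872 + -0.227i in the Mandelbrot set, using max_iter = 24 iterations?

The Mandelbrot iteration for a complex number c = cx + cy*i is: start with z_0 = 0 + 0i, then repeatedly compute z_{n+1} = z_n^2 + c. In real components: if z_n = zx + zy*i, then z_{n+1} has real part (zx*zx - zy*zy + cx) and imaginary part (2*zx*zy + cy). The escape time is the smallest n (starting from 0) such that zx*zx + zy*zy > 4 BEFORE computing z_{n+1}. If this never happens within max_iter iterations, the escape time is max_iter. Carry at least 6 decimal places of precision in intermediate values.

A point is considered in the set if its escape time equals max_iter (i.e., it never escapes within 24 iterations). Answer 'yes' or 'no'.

Answer: no

Derivation:
z_0 = 0 + 0i, c = -1.8720 + -0.2270i
Iter 1: z = -1.8720 + -0.2270i, |z|^2 = 3.5559
Iter 2: z = 1.5809 + 0.6229i, |z|^2 = 2.8871
Iter 3: z = 0.2391 + 1.7424i, |z|^2 = 3.0931
Iter 4: z = -4.8508 + 0.6063i, |z|^2 = 23.8973
Escaped at iteration 4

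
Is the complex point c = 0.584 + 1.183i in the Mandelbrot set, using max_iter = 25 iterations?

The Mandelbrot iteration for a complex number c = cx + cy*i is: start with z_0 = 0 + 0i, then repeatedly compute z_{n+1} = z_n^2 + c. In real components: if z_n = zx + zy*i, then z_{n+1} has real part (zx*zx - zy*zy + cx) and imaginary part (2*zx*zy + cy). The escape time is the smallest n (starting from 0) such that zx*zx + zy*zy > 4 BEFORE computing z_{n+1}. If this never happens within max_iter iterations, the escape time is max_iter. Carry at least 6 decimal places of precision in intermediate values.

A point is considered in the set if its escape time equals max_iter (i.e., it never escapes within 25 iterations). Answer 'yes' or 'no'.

z_0 = 0 + 0i, c = 0.5840 + 1.1830i
Iter 1: z = 0.5840 + 1.1830i, |z|^2 = 1.7405
Iter 2: z = -0.4744 + 2.5647i, |z|^2 = 6.8030
Escaped at iteration 2

Answer: no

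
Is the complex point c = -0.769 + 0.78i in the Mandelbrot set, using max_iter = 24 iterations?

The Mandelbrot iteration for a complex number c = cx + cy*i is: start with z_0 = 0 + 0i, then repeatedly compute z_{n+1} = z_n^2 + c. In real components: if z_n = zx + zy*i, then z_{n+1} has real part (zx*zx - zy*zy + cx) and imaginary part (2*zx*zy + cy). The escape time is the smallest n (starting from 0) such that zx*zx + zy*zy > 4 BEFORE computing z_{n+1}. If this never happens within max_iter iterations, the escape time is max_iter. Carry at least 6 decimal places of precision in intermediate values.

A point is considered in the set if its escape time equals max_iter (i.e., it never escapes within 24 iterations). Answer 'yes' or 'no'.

Answer: no

Derivation:
z_0 = 0 + 0i, c = -0.7690 + 0.7800i
Iter 1: z = -0.7690 + 0.7800i, |z|^2 = 1.1998
Iter 2: z = -0.7860 + -0.4196i, |z|^2 = 0.7940
Iter 3: z = -0.3272 + 1.4397i, |z|^2 = 2.1798
Iter 4: z = -2.7347 + -0.1623i, |z|^2 = 7.5047
Escaped at iteration 4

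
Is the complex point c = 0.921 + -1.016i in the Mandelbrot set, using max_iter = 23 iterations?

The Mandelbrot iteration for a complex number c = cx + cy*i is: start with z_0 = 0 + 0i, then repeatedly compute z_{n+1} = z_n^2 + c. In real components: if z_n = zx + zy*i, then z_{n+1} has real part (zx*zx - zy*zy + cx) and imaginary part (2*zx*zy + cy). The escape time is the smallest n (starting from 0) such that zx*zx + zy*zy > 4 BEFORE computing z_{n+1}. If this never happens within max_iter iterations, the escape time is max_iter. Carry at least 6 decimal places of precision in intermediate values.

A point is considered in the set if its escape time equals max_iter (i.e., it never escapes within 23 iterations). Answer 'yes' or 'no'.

Answer: no

Derivation:
z_0 = 0 + 0i, c = 0.9210 + -1.0160i
Iter 1: z = 0.9210 + -1.0160i, |z|^2 = 1.8805
Iter 2: z = 0.7370 + -2.8875i, |z|^2 = 8.8806
Escaped at iteration 2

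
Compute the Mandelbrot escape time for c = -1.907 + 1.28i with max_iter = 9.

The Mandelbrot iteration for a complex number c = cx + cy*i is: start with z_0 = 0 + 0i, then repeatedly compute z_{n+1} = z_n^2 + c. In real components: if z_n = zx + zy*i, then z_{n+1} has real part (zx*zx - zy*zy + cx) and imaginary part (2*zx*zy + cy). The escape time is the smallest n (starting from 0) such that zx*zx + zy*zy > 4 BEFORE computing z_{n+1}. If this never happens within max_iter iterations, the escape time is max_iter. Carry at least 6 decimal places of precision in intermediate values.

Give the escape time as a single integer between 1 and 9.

z_0 = 0 + 0i, c = -1.9070 + 1.2800i
Iter 1: z = -1.9070 + 1.2800i, |z|^2 = 5.2750
Escaped at iteration 1

Answer: 1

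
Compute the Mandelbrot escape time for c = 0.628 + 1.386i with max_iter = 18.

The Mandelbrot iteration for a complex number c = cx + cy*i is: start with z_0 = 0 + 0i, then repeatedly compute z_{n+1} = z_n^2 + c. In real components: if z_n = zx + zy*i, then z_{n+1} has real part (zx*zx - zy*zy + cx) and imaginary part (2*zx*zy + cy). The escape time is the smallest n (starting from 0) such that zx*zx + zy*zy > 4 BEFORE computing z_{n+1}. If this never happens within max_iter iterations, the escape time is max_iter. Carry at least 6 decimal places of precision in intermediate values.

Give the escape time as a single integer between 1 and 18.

z_0 = 0 + 0i, c = 0.6280 + 1.3860i
Iter 1: z = 0.6280 + 1.3860i, |z|^2 = 2.3154
Iter 2: z = -0.8986 + 3.1268i, |z|^2 = 10.5845
Escaped at iteration 2

Answer: 2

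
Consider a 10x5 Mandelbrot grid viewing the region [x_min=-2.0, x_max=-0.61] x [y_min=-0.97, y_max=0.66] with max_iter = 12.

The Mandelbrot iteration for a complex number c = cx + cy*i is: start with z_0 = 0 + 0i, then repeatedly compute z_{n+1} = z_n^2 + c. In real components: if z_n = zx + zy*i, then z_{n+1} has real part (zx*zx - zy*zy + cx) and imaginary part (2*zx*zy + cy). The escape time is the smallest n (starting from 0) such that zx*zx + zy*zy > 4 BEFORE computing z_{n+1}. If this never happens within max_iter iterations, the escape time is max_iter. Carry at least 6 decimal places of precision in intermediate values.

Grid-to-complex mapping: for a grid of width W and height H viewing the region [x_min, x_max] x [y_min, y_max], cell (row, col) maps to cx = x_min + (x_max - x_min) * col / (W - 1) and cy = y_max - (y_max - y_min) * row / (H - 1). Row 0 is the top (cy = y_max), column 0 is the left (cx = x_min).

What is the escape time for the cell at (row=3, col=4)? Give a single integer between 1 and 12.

z_0 = 0 + 0i, c = -1.3822 + -0.5625i
Iter 1: z = -1.3822 + -0.5625i, |z|^2 = 2.2269
Iter 2: z = 0.2119 + 0.9925i, |z|^2 = 1.0300
Iter 3: z = -2.3224 + -0.1419i, |z|^2 = 5.4135
Escaped at iteration 3

Answer: 3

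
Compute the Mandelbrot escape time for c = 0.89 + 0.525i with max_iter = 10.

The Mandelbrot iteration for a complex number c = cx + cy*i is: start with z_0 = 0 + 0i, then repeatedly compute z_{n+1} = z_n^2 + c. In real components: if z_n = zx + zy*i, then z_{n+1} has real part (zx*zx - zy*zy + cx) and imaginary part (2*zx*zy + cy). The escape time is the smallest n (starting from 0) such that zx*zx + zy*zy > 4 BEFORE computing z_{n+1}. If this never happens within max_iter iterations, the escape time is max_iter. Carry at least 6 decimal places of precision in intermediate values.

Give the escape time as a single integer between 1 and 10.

Answer: 2

Derivation:
z_0 = 0 + 0i, c = 0.8900 + 0.5250i
Iter 1: z = 0.8900 + 0.5250i, |z|^2 = 1.0677
Iter 2: z = 1.4065 + 1.4595i, |z|^2 = 4.1083
Escaped at iteration 2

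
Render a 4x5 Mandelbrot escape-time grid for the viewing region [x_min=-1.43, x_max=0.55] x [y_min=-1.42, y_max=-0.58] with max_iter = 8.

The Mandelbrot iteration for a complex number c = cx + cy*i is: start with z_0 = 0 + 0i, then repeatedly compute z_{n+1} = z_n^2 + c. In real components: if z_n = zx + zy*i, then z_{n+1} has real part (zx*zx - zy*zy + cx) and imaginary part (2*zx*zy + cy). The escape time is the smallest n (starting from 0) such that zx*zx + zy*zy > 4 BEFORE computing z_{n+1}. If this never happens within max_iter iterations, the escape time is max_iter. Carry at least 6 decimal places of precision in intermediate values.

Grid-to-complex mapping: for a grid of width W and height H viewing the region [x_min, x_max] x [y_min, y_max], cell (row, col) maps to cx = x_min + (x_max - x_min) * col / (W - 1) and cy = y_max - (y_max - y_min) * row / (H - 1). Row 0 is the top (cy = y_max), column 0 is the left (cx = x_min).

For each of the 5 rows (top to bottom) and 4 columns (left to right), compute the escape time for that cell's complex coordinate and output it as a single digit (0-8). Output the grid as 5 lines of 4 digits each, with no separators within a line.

(row=0, col=0): c = -1.4300 + -0.5800i → escape time 3
(row=0, col=1): c = -0.7700 + -0.5800i → escape time 6
(row=0, col=2): c = -0.1100 + -0.5800i → escape time 8
(row=0, col=3): c = 0.5500 + -0.5800i → escape time 4
(row=1, col=0): c = -1.4300 + -0.7900i → escape time 3
(row=1, col=1): c = -0.7700 + -0.7900i → escape time 4
(row=1, col=2): c = -0.1100 + -0.7900i → escape time 8
(row=1, col=3): c = 0.5500 + -0.7900i → escape time 3
(row=2, col=0): c = -1.4300 + -1.0000i → escape time 3
(row=2, col=1): c = -0.7700 + -1.0000i → escape time 3
(row=2, col=2): c = -0.1100 + -1.0000i → escape time 8
(row=2, col=3): c = 0.5500 + -1.0000i → escape time 2
(row=3, col=0): c = -1.4300 + -1.2100i → escape time 2
(row=3, col=1): c = -0.7700 + -1.2100i → escape time 3
(row=3, col=2): c = -0.1100 + -1.2100i → escape time 3
(row=3, col=3): c = 0.5500 + -1.2100i → escape time 2
(row=4, col=0): c = -1.4300 + -1.4200i → escape time 1
(row=4, col=1): c = -0.7700 + -1.4200i → escape time 2
(row=4, col=2): c = -0.1100 + -1.4200i → escape time 2
(row=4, col=3): c = 0.5500 + -1.4200i → escape time 2

Answer: 3684
3483
3382
2332
1222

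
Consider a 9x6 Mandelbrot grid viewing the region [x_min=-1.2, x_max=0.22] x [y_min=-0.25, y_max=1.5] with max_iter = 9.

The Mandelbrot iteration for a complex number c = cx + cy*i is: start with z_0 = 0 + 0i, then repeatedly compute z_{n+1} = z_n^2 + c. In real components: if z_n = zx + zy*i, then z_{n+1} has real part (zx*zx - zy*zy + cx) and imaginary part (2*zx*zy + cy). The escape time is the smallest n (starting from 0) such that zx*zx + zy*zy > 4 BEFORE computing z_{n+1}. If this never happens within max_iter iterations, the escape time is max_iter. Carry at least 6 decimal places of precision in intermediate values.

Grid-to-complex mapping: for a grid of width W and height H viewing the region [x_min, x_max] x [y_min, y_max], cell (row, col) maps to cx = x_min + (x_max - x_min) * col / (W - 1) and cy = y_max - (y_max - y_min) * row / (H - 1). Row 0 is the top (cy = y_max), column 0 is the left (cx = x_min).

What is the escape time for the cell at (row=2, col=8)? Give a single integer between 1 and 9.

z_0 = 0 + 0i, c = 0.2200 + 0.8000i
Iter 1: z = 0.2200 + 0.8000i, |z|^2 = 0.6884
Iter 2: z = -0.3716 + 1.1520i, |z|^2 = 1.4652
Iter 3: z = -0.9690 + -0.0562i, |z|^2 = 0.9421
Iter 4: z = 1.1558 + 0.9089i, |z|^2 = 2.1620
Iter 5: z = 0.7300 + 2.9010i, |z|^2 = 8.9485
Escaped at iteration 5

Answer: 5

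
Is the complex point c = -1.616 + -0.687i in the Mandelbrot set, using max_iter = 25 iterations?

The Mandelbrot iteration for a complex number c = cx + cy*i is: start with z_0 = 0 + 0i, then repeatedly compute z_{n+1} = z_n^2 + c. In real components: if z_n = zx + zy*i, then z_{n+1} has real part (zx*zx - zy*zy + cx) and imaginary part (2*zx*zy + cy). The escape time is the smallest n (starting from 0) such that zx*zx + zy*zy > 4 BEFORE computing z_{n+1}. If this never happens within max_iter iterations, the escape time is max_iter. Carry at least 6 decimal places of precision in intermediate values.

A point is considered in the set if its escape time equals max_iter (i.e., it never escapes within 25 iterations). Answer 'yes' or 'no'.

Answer: no

Derivation:
z_0 = 0 + 0i, c = -1.6160 + -0.6870i
Iter 1: z = -1.6160 + -0.6870i, |z|^2 = 3.0834
Iter 2: z = 0.5235 + 1.5334i, |z|^2 = 2.6253
Iter 3: z = -3.6932 + 0.9184i, |z|^2 = 14.4834
Escaped at iteration 3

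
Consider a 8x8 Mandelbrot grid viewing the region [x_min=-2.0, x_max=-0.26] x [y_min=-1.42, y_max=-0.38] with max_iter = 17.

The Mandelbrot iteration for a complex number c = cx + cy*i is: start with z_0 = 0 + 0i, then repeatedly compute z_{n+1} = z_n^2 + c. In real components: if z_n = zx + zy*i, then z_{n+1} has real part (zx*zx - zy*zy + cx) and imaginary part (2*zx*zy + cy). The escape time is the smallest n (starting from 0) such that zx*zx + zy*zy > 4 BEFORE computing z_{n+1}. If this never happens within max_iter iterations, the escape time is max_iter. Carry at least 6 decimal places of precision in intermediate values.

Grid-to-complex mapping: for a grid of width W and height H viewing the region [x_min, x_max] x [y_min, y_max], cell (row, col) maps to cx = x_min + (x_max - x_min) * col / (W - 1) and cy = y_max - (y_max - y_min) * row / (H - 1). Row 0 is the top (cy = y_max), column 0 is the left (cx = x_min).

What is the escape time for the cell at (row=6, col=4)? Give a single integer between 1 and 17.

Answer: 2

Derivation:
z_0 = 0 + 0i, c = -1.0057 + -1.2714i
Iter 1: z = -1.0057 + -1.2714i, |z|^2 = 2.6280
Iter 2: z = -1.6108 + 1.2860i, |z|^2 = 4.2483
Escaped at iteration 2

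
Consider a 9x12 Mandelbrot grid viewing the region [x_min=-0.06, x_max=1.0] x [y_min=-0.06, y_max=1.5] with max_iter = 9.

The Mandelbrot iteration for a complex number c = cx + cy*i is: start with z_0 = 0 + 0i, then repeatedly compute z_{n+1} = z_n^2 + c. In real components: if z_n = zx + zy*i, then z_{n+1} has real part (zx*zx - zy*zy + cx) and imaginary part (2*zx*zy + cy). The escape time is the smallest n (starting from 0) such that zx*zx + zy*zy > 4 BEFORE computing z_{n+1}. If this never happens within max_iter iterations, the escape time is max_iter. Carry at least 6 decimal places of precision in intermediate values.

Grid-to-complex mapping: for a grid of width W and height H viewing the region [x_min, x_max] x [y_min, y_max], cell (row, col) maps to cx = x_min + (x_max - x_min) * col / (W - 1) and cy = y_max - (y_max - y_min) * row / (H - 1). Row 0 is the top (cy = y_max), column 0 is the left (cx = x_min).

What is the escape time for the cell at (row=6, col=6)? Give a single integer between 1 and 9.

z_0 = 0 + 0i, c = 0.7350 + 0.6491i
Iter 1: z = 0.7350 + 0.6491i, |z|^2 = 0.9615
Iter 2: z = 0.8539 + 1.6033i, |z|^2 = 3.2996
Iter 3: z = -1.1063 + 3.3871i, |z|^2 = 12.6966
Escaped at iteration 3

Answer: 3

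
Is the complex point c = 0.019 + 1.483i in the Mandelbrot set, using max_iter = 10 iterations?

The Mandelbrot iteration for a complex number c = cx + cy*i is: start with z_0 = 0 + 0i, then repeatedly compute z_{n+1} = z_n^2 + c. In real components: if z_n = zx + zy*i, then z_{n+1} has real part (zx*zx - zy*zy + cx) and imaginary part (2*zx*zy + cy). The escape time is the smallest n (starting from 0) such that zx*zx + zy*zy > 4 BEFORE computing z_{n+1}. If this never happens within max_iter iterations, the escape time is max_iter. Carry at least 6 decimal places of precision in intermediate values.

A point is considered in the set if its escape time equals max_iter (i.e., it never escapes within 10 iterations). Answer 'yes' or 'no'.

Answer: no

Derivation:
z_0 = 0 + 0i, c = 0.0190 + 1.4830i
Iter 1: z = 0.0190 + 1.4830i, |z|^2 = 2.1997
Iter 2: z = -2.1799 + 1.5394i, |z|^2 = 7.1217
Escaped at iteration 2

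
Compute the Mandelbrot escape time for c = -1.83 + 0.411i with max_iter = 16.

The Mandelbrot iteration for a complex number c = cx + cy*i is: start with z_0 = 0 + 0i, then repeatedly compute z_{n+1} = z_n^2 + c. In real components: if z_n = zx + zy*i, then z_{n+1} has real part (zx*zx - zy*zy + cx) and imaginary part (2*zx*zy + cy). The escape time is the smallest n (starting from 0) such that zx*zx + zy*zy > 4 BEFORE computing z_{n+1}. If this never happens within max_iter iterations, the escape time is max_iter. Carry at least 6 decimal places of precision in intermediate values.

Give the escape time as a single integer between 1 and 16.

z_0 = 0 + 0i, c = -1.8300 + 0.4110i
Iter 1: z = -1.8300 + 0.4110i, |z|^2 = 3.5178
Iter 2: z = 1.3500 + -1.0933i, |z|^2 = 3.0177
Iter 3: z = -1.2028 + -2.5408i, |z|^2 = 7.9021
Escaped at iteration 3

Answer: 3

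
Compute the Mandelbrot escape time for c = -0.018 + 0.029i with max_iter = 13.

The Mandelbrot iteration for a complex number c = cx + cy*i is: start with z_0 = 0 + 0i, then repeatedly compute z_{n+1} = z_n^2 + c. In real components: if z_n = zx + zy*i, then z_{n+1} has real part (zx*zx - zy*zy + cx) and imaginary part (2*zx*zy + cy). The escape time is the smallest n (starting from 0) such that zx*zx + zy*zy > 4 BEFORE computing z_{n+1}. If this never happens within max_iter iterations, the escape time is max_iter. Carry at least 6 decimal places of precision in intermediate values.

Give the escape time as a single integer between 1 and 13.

z_0 = 0 + 0i, c = -0.0180 + 0.0290i
Iter 1: z = -0.0180 + 0.0290i, |z|^2 = 0.0012
Iter 2: z = -0.0185 + 0.0280i, |z|^2 = 0.0011
Iter 3: z = -0.0184 + 0.0280i, |z|^2 = 0.0011
Iter 4: z = -0.0184 + 0.0280i, |z|^2 = 0.0011
Iter 5: z = -0.0184 + 0.0280i, |z|^2 = 0.0011
Iter 6: z = -0.0184 + 0.0280i, |z|^2 = 0.0011
Iter 7: z = -0.0184 + 0.0280i, |z|^2 = 0.0011
Iter 8: z = -0.0184 + 0.0280i, |z|^2 = 0.0011
Iter 9: z = -0.0184 + 0.0280i, |z|^2 = 0.0011
Iter 10: z = -0.0184 + 0.0280i, |z|^2 = 0.0011
Iter 11: z = -0.0184 + 0.0280i, |z|^2 = 0.0011
Iter 12: z = -0.0184 + 0.0280i, |z|^2 = 0.0011

Answer: 13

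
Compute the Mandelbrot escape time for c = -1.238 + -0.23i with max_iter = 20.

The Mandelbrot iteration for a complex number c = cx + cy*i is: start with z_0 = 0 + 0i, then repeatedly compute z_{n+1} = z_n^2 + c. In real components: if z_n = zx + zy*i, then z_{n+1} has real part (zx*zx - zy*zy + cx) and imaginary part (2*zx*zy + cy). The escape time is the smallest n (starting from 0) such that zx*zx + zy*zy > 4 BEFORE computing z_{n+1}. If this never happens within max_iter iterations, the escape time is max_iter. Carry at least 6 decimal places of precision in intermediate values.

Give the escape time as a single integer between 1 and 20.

Answer: 10

Derivation:
z_0 = 0 + 0i, c = -1.2380 + -0.2300i
Iter 1: z = -1.2380 + -0.2300i, |z|^2 = 1.5855
Iter 2: z = 0.2417 + 0.3395i, |z|^2 = 0.1737
Iter 3: z = -1.2948 + -0.0659i, |z|^2 = 1.6809
Iter 4: z = 0.4342 + -0.0594i, |z|^2 = 0.1920
Iter 5: z = -1.0530 + -0.2816i, |z|^2 = 1.1881
Iter 6: z = -0.2085 + 0.3631i, |z|^2 = 0.1753
Iter 7: z = -1.3264 + -0.3814i, |z|^2 = 1.9047
Iter 8: z = 0.3758 + 0.7817i, |z|^2 = 0.7523
Iter 9: z = -1.7078 + 0.3575i, |z|^2 = 3.0445
Iter 10: z = 1.5508 + -1.4512i, |z|^2 = 4.5111
Escaped at iteration 10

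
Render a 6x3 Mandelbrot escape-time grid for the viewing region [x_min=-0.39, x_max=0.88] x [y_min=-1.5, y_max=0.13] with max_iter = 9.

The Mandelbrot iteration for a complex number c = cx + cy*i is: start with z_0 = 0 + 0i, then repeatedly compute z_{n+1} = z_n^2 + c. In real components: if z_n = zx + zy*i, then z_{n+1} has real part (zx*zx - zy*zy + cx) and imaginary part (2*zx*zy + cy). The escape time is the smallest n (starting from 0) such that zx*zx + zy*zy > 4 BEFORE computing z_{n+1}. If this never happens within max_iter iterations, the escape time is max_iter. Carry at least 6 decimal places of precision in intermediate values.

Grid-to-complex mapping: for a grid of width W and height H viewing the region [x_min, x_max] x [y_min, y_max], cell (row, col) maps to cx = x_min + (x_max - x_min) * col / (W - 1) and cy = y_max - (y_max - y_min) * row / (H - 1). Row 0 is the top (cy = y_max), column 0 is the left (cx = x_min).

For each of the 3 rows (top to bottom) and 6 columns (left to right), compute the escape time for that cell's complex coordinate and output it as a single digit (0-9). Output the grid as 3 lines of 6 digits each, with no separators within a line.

(row=0, col=0): c = -0.3900 + 0.1300i → escape time 9
(row=0, col=1): c = -0.1360 + 0.1300i → escape time 9
(row=0, col=2): c = 0.1180 + 0.1300i → escape time 9
(row=0, col=3): c = 0.3720 + 0.1300i → escape time 9
(row=0, col=4): c = 0.6260 + 0.1300i → escape time 4
(row=0, col=5): c = 0.8800 + 0.1300i → escape time 3
(row=1, col=0): c = -0.3900 + -0.6850i → escape time 9
(row=1, col=1): c = -0.1360 + -0.6850i → escape time 9
(row=1, col=2): c = 0.1180 + -0.6850i → escape time 9
(row=1, col=3): c = 0.3720 + -0.6850i → escape time 9
(row=1, col=4): c = 0.6260 + -0.6850i → escape time 3
(row=1, col=5): c = 0.8800 + -0.6850i → escape time 2
(row=2, col=0): c = -0.3900 + -1.5000i → escape time 2
(row=2, col=1): c = -0.1360 + -1.5000i → escape time 2
(row=2, col=2): c = 0.1180 + -1.5000i → escape time 2
(row=2, col=3): c = 0.3720 + -1.5000i → escape time 2
(row=2, col=4): c = 0.6260 + -1.5000i → escape time 2
(row=2, col=5): c = 0.8800 + -1.5000i → escape time 2

Answer: 999943
999932
222222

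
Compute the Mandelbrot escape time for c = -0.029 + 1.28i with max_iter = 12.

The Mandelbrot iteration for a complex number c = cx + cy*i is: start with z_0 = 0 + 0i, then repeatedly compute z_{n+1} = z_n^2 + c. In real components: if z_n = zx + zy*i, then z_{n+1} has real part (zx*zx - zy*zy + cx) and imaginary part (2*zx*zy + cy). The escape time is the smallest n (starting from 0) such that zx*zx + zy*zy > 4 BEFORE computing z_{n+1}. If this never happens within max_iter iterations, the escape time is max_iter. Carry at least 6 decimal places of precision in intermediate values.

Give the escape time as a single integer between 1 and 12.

Answer: 2

Derivation:
z_0 = 0 + 0i, c = -0.0290 + 1.2800i
Iter 1: z = -0.0290 + 1.2800i, |z|^2 = 1.6392
Iter 2: z = -1.6666 + 1.2058i, |z|^2 = 4.2313
Escaped at iteration 2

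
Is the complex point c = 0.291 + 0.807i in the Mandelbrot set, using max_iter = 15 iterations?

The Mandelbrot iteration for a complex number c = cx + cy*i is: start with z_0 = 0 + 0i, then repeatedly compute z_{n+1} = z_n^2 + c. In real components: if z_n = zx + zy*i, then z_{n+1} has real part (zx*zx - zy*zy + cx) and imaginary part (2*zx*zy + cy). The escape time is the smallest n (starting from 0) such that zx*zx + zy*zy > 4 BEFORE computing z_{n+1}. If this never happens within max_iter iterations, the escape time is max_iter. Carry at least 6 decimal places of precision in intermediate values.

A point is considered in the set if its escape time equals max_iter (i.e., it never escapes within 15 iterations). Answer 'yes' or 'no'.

z_0 = 0 + 0i, c = 0.2910 + 0.8070i
Iter 1: z = 0.2910 + 0.8070i, |z|^2 = 0.7359
Iter 2: z = -0.2756 + 1.2767i, |z|^2 = 1.7058
Iter 3: z = -1.2630 + 0.1034i, |z|^2 = 1.6058
Iter 4: z = 1.8754 + 0.5459i, |z|^2 = 3.8150
Iter 5: z = 3.5101 + 2.8544i, |z|^2 = 20.4684
Escaped at iteration 5

Answer: no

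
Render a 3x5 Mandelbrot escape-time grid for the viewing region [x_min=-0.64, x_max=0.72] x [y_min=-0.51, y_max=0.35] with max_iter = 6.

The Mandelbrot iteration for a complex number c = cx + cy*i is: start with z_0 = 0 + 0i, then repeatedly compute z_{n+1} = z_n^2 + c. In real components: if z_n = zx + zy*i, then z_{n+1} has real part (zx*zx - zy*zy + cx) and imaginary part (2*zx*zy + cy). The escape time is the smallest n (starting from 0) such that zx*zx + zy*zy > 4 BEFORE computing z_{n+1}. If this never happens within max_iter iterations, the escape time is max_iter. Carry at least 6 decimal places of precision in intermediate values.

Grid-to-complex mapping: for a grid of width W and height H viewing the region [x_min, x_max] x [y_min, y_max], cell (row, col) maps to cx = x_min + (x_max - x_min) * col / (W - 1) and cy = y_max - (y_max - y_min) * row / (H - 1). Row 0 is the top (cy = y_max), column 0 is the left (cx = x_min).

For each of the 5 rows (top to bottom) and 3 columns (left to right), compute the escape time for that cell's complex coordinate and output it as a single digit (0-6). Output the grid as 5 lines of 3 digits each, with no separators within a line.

(row=0, col=0): c = -0.6400 + 0.3500i → escape time 6
(row=0, col=1): c = 0.0400 + 0.3500i → escape time 6
(row=0, col=2): c = 0.7200 + 0.3500i → escape time 3
(row=1, col=0): c = -0.6400 + 0.1350i → escape time 6
(row=1, col=1): c = 0.0400 + 0.1350i → escape time 6
(row=1, col=2): c = 0.7200 + 0.1350i → escape time 3
(row=2, col=0): c = -0.6400 + -0.0800i → escape time 6
(row=2, col=1): c = 0.0400 + -0.0800i → escape time 6
(row=2, col=2): c = 0.7200 + -0.0800i → escape time 3
(row=3, col=0): c = -0.6400 + -0.2950i → escape time 6
(row=3, col=1): c = 0.0400 + -0.2950i → escape time 6
(row=3, col=2): c = 0.7200 + -0.2950i → escape time 3
(row=4, col=0): c = -0.6400 + -0.5100i → escape time 6
(row=4, col=1): c = 0.0400 + -0.5100i → escape time 6
(row=4, col=2): c = 0.7200 + -0.5100i → escape time 3

Answer: 663
663
663
663
663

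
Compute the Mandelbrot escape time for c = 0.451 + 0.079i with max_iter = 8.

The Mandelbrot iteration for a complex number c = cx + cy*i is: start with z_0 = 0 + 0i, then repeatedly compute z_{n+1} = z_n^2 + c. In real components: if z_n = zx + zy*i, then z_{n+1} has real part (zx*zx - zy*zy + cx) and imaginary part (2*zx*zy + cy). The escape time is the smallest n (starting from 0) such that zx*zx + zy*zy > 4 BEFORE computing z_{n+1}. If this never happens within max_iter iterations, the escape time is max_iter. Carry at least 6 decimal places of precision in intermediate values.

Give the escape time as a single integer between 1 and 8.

z_0 = 0 + 0i, c = 0.4510 + 0.0790i
Iter 1: z = 0.4510 + 0.0790i, |z|^2 = 0.2096
Iter 2: z = 0.6482 + 0.1503i, |z|^2 = 0.4427
Iter 3: z = 0.8485 + 0.2738i, |z|^2 = 0.7950
Iter 4: z = 1.0961 + 0.5436i, |z|^2 = 1.4969
Iter 5: z = 1.3568 + 1.2707i, |z|^2 = 3.4556
Iter 6: z = 0.6773 + 3.5271i, |z|^2 = 12.8994
Escaped at iteration 6

Answer: 6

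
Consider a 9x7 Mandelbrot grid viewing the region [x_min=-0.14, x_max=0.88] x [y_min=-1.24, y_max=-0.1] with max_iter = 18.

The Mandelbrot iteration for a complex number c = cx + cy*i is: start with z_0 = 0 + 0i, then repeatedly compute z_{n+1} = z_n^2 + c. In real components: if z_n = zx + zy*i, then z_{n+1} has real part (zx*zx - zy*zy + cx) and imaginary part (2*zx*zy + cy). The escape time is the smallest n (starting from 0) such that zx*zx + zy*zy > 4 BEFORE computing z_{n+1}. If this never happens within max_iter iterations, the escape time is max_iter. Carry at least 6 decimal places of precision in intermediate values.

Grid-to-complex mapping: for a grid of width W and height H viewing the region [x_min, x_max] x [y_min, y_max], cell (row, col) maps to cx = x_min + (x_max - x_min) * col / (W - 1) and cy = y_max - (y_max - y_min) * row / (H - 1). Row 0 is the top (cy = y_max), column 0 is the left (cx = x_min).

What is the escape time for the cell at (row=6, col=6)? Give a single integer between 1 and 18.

z_0 = 0 + 0i, c = 0.6250 + -1.2400i
Iter 1: z = 0.6250 + -1.2400i, |z|^2 = 1.9282
Iter 2: z = -0.5220 + -2.7900i, |z|^2 = 8.0566
Escaped at iteration 2

Answer: 2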